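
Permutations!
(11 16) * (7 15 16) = (7 15 16 11) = [0, 1, 2, 3, 4, 5, 6, 15, 8, 9, 10, 7, 12, 13, 14, 16, 11]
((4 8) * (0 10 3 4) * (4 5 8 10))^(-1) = (0 8 5 3 10 4)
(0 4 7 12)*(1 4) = (0 1 4 7 12) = [1, 4, 2, 3, 7, 5, 6, 12, 8, 9, 10, 11, 0]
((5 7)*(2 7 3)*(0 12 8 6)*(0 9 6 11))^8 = ((0 12 8 11)(2 7 5 3)(6 9))^8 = (12)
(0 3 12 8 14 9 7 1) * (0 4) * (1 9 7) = [3, 4, 2, 12, 0, 5, 6, 9, 14, 1, 10, 11, 8, 13, 7] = (0 3 12 8 14 7 9 1 4)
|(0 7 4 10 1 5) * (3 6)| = 6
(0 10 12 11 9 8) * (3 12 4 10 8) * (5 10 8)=[5, 1, 2, 12, 8, 10, 6, 7, 0, 3, 4, 9, 11]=(0 5 10 4 8)(3 12 11 9)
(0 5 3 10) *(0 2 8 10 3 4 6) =(0 5 4 6)(2 8 10) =[5, 1, 8, 3, 6, 4, 0, 7, 10, 9, 2]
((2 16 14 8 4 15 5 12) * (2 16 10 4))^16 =((2 10 4 15 5 12 16 14 8))^16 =(2 14 12 15 10 8 16 5 4)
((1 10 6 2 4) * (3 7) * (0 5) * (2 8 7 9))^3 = ((0 5)(1 10 6 8 7 3 9 2 4))^3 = (0 5)(1 8 9)(2 10 7)(3 4 6)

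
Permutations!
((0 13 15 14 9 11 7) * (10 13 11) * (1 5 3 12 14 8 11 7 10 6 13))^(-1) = (0 7)(1 10 11 8 15 13 6 9 14 12 3 5)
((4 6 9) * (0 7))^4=((0 7)(4 6 9))^4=(4 6 9)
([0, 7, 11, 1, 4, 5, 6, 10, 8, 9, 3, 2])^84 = (11)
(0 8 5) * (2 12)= (0 8 5)(2 12)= [8, 1, 12, 3, 4, 0, 6, 7, 5, 9, 10, 11, 2]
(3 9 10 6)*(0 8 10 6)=(0 8 10)(3 9 6)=[8, 1, 2, 9, 4, 5, 3, 7, 10, 6, 0]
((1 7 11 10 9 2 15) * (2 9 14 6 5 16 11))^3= (1 15 2 7)(5 10)(6 11)(14 16)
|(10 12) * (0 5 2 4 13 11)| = |(0 5 2 4 13 11)(10 12)| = 6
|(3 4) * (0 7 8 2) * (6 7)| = |(0 6 7 8 2)(3 4)| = 10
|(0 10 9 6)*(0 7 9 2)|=|(0 10 2)(6 7 9)|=3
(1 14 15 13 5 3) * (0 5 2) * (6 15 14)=(0 5 3 1 6 15 13 2)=[5, 6, 0, 1, 4, 3, 15, 7, 8, 9, 10, 11, 12, 2, 14, 13]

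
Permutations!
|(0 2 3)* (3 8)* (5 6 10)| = |(0 2 8 3)(5 6 10)| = 12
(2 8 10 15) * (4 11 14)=(2 8 10 15)(4 11 14)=[0, 1, 8, 3, 11, 5, 6, 7, 10, 9, 15, 14, 12, 13, 4, 2]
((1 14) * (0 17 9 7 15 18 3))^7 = (18)(1 14)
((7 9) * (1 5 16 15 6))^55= ((1 5 16 15 6)(7 9))^55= (16)(7 9)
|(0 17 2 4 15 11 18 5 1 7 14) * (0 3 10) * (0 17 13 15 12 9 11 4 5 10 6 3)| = 30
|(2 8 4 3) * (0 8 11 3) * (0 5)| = 12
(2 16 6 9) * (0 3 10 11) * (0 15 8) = (0 3 10 11 15 8)(2 16 6 9) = [3, 1, 16, 10, 4, 5, 9, 7, 0, 2, 11, 15, 12, 13, 14, 8, 6]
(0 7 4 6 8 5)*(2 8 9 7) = [2, 1, 8, 3, 6, 0, 9, 4, 5, 7] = (0 2 8 5)(4 6 9 7)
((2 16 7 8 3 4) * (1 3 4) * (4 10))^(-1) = (1 3)(2 4 10 8 7 16) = ((1 3)(2 16 7 8 10 4))^(-1)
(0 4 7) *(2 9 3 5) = [4, 1, 9, 5, 7, 2, 6, 0, 8, 3] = (0 4 7)(2 9 3 5)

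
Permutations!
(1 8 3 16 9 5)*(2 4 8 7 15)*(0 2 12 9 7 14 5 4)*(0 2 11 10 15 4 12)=(0 11 10 15)(1 14 5)(3 16 7 4 8)(9 12)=[11, 14, 2, 16, 8, 1, 6, 4, 3, 12, 15, 10, 9, 13, 5, 0, 7]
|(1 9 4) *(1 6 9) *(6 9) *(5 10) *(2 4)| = 6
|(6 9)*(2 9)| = |(2 9 6)| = 3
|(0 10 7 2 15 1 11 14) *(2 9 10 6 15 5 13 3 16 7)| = 24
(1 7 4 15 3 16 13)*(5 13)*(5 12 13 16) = (1 7 4 15 3 5 16 12 13) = [0, 7, 2, 5, 15, 16, 6, 4, 8, 9, 10, 11, 13, 1, 14, 3, 12]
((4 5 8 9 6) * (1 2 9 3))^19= (1 6 8 2 4 3 9 5)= ((1 2 9 6 4 5 8 3))^19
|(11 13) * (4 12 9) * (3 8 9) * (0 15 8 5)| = 8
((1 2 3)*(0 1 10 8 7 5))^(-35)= ((0 1 2 3 10 8 7 5))^(-35)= (0 8 2 5 10 1 7 3)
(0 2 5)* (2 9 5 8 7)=[9, 1, 8, 3, 4, 0, 6, 2, 7, 5]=(0 9 5)(2 8 7)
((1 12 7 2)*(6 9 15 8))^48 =((1 12 7 2)(6 9 15 8))^48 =(15)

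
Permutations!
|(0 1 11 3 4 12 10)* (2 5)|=14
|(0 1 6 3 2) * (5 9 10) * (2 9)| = 8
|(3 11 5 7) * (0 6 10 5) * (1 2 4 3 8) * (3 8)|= 28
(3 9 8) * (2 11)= (2 11)(3 9 8)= [0, 1, 11, 9, 4, 5, 6, 7, 3, 8, 10, 2]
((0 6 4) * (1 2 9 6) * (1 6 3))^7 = ((0 6 4)(1 2 9 3))^7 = (0 6 4)(1 3 9 2)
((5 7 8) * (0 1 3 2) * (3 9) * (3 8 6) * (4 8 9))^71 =((9)(0 1 4 8 5 7 6 3 2))^71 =(9)(0 2 3 6 7 5 8 4 1)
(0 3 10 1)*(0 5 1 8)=(0 3 10 8)(1 5)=[3, 5, 2, 10, 4, 1, 6, 7, 0, 9, 8]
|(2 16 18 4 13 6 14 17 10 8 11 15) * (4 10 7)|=42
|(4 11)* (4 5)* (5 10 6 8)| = |(4 11 10 6 8 5)| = 6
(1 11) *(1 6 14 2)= (1 11 6 14 2)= [0, 11, 1, 3, 4, 5, 14, 7, 8, 9, 10, 6, 12, 13, 2]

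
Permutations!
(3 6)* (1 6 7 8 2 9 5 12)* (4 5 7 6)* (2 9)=(1 4 5 12)(3 6)(7 8 9)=[0, 4, 2, 6, 5, 12, 3, 8, 9, 7, 10, 11, 1]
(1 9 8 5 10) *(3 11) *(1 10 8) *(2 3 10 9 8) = [0, 8, 3, 11, 4, 2, 6, 7, 5, 1, 9, 10] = (1 8 5 2 3 11 10 9)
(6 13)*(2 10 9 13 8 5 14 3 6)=(2 10 9 13)(3 6 8 5 14)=[0, 1, 10, 6, 4, 14, 8, 7, 5, 13, 9, 11, 12, 2, 3]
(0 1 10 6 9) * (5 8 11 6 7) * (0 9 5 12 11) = (0 1 10 7 12 11 6 5 8) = [1, 10, 2, 3, 4, 8, 5, 12, 0, 9, 7, 6, 11]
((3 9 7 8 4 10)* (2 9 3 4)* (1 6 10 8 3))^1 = ((1 6 10 4 8 2 9 7 3))^1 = (1 6 10 4 8 2 9 7 3)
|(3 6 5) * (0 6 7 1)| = 6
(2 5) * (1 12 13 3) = (1 12 13 3)(2 5) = [0, 12, 5, 1, 4, 2, 6, 7, 8, 9, 10, 11, 13, 3]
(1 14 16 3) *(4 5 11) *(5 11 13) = [0, 14, 2, 1, 11, 13, 6, 7, 8, 9, 10, 4, 12, 5, 16, 15, 3] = (1 14 16 3)(4 11)(5 13)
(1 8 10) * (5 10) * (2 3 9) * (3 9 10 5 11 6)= (1 8 11 6 3 10)(2 9)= [0, 8, 9, 10, 4, 5, 3, 7, 11, 2, 1, 6]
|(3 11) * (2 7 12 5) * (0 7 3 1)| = |(0 7 12 5 2 3 11 1)| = 8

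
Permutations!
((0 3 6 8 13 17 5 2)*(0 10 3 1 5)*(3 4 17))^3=((0 1 5 2 10 4 17)(3 6 8 13))^3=(0 2 17 5 4 1 10)(3 13 8 6)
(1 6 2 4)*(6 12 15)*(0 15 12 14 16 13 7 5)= (0 15 6 2 4 1 14 16 13 7 5)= [15, 14, 4, 3, 1, 0, 2, 5, 8, 9, 10, 11, 12, 7, 16, 6, 13]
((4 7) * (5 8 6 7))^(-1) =((4 5 8 6 7))^(-1) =(4 7 6 8 5)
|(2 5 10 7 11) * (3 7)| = |(2 5 10 3 7 11)| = 6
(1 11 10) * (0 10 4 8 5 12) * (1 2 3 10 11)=[11, 1, 3, 10, 8, 12, 6, 7, 5, 9, 2, 4, 0]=(0 11 4 8 5 12)(2 3 10)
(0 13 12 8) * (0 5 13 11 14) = (0 11 14)(5 13 12 8) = [11, 1, 2, 3, 4, 13, 6, 7, 5, 9, 10, 14, 8, 12, 0]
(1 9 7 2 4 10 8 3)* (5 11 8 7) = (1 9 5 11 8 3)(2 4 10 7) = [0, 9, 4, 1, 10, 11, 6, 2, 3, 5, 7, 8]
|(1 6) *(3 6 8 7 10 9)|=|(1 8 7 10 9 3 6)|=7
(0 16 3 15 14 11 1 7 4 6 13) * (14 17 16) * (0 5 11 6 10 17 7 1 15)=[14, 1, 2, 0, 10, 11, 13, 4, 8, 9, 17, 15, 12, 5, 6, 7, 3, 16]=(0 14 6 13 5 11 15 7 4 10 17 16 3)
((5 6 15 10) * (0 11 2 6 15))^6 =((0 11 2 6)(5 15 10))^6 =(15)(0 2)(6 11)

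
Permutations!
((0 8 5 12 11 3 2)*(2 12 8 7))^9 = ((0 7 2)(3 12 11)(5 8))^9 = (12)(5 8)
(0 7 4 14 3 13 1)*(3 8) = (0 7 4 14 8 3 13 1) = [7, 0, 2, 13, 14, 5, 6, 4, 3, 9, 10, 11, 12, 1, 8]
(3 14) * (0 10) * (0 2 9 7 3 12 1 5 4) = [10, 5, 9, 14, 0, 4, 6, 3, 8, 7, 2, 11, 1, 13, 12] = (0 10 2 9 7 3 14 12 1 5 4)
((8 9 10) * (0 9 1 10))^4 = (1 10 8)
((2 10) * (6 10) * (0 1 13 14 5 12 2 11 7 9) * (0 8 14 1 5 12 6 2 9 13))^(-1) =((0 5 6 10 11 7 13 1)(8 14 12 9))^(-1) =(0 1 13 7 11 10 6 5)(8 9 12 14)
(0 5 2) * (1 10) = [5, 10, 0, 3, 4, 2, 6, 7, 8, 9, 1] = (0 5 2)(1 10)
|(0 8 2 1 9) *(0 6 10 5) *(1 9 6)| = |(0 8 2 9 1 6 10 5)| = 8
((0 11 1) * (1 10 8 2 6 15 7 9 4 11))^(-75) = ((0 1)(2 6 15 7 9 4 11 10 8))^(-75) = (0 1)(2 11 7)(4 15 8)(6 10 9)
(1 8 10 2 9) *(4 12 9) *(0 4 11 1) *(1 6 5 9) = [4, 8, 11, 3, 12, 9, 5, 7, 10, 0, 2, 6, 1] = (0 4 12 1 8 10 2 11 6 5 9)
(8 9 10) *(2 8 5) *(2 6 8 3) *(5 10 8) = (10)(2 3)(5 6)(8 9) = [0, 1, 3, 2, 4, 6, 5, 7, 9, 8, 10]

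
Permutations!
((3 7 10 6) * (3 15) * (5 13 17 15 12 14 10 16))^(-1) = (3 15 17 13 5 16 7)(6 10 14 12)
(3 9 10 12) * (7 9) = [0, 1, 2, 7, 4, 5, 6, 9, 8, 10, 12, 11, 3] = (3 7 9 10 12)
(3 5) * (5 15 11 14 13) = (3 15 11 14 13 5) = [0, 1, 2, 15, 4, 3, 6, 7, 8, 9, 10, 14, 12, 5, 13, 11]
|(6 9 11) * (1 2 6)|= 5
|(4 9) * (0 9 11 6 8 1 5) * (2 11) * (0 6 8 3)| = 10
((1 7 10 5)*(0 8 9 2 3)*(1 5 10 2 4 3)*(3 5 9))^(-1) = (10)(0 3 8)(1 2 7)(4 9 5)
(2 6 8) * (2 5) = [0, 1, 6, 3, 4, 2, 8, 7, 5] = (2 6 8 5)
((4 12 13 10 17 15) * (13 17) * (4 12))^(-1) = (10 13)(12 15 17)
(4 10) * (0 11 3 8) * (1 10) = (0 11 3 8)(1 10 4) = [11, 10, 2, 8, 1, 5, 6, 7, 0, 9, 4, 3]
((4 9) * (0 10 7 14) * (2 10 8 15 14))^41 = ((0 8 15 14)(2 10 7)(4 9))^41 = (0 8 15 14)(2 7 10)(4 9)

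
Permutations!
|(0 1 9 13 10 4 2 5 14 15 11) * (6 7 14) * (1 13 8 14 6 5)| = 22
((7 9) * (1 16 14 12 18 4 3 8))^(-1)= ((1 16 14 12 18 4 3 8)(7 9))^(-1)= (1 8 3 4 18 12 14 16)(7 9)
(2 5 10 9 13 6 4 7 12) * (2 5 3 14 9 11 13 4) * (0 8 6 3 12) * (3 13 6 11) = (0 8 11 6 2 12 5 10 3 14 9 4 7) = [8, 1, 12, 14, 7, 10, 2, 0, 11, 4, 3, 6, 5, 13, 9]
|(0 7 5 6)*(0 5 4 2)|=4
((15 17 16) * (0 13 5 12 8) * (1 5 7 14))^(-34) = (0 12 1 7)(5 14 13 8)(15 16 17)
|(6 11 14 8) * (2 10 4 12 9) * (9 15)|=|(2 10 4 12 15 9)(6 11 14 8)|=12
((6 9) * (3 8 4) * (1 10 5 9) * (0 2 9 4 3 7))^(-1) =((0 2 9 6 1 10 5 4 7)(3 8))^(-1) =(0 7 4 5 10 1 6 9 2)(3 8)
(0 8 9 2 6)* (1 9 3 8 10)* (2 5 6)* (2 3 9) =(0 10 1 2 3 8 9 5 6) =[10, 2, 3, 8, 4, 6, 0, 7, 9, 5, 1]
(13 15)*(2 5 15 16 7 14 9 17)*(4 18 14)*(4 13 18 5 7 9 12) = (2 7 13 16 9 17)(4 5 15 18 14 12) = [0, 1, 7, 3, 5, 15, 6, 13, 8, 17, 10, 11, 4, 16, 12, 18, 9, 2, 14]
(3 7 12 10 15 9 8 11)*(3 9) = (3 7 12 10 15)(8 11 9) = [0, 1, 2, 7, 4, 5, 6, 12, 11, 8, 15, 9, 10, 13, 14, 3]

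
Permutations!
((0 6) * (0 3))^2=(0 3 6)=((0 6 3))^2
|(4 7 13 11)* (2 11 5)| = |(2 11 4 7 13 5)| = 6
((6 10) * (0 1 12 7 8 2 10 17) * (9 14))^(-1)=((0 1 12 7 8 2 10 6 17)(9 14))^(-1)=(0 17 6 10 2 8 7 12 1)(9 14)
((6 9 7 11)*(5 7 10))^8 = ((5 7 11 6 9 10))^8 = (5 11 9)(6 10 7)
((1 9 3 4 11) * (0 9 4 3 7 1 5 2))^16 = (11)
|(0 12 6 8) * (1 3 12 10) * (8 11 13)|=9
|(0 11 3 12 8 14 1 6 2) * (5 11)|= |(0 5 11 3 12 8 14 1 6 2)|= 10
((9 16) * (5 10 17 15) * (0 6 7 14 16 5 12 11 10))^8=(0 6 7 14 16 9 5)(10 12 17 11 15)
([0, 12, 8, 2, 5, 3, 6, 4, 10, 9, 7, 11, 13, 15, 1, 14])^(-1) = [0, 14, 3, 5, 7, 4, 6, 10, 2, 9, 8, 11, 1, 12, 15, 13]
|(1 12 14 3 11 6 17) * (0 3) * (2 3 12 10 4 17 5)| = 60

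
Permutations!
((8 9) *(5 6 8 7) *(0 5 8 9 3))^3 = ((0 5 6 9 7 8 3))^3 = (0 9 3 6 8 5 7)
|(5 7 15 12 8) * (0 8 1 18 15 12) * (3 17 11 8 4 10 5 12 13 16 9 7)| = 12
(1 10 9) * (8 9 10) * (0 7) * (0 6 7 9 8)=(10)(0 9 1)(6 7)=[9, 0, 2, 3, 4, 5, 7, 6, 8, 1, 10]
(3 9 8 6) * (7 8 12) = (3 9 12 7 8 6) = [0, 1, 2, 9, 4, 5, 3, 8, 6, 12, 10, 11, 7]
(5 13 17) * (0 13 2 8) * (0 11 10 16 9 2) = [13, 1, 8, 3, 4, 0, 6, 7, 11, 2, 16, 10, 12, 17, 14, 15, 9, 5] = (0 13 17 5)(2 8 11 10 16 9)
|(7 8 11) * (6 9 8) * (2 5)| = 10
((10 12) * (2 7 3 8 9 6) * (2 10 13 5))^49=((2 7 3 8 9 6 10 12 13 5))^49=(2 5 13 12 10 6 9 8 3 7)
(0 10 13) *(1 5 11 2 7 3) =(0 10 13)(1 5 11 2 7 3) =[10, 5, 7, 1, 4, 11, 6, 3, 8, 9, 13, 2, 12, 0]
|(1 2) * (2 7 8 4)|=5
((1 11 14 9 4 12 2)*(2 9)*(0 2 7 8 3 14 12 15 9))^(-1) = ((0 2 1 11 12)(3 14 7 8)(4 15 9))^(-1) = (0 12 11 1 2)(3 8 7 14)(4 9 15)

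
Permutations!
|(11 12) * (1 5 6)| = |(1 5 6)(11 12)| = 6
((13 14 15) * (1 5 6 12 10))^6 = (15)(1 5 6 12 10)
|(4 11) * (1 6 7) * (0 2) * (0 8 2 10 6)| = |(0 10 6 7 1)(2 8)(4 11)| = 10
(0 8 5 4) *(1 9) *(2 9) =(0 8 5 4)(1 2 9) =[8, 2, 9, 3, 0, 4, 6, 7, 5, 1]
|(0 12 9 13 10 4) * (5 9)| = |(0 12 5 9 13 10 4)| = 7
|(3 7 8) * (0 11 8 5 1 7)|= 12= |(0 11 8 3)(1 7 5)|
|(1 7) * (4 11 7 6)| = |(1 6 4 11 7)| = 5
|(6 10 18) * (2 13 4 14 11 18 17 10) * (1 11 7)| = 18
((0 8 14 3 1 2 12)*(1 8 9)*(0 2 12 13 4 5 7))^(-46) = (0 7 5 4 13 2 12 1 9)(3 14 8)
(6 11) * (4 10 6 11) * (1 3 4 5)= (11)(1 3 4 10 6 5)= [0, 3, 2, 4, 10, 1, 5, 7, 8, 9, 6, 11]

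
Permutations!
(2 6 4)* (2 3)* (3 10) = (2 6 4 10 3) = [0, 1, 6, 2, 10, 5, 4, 7, 8, 9, 3]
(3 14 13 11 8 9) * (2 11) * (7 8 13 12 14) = (2 11 13)(3 7 8 9)(12 14) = [0, 1, 11, 7, 4, 5, 6, 8, 9, 3, 10, 13, 14, 2, 12]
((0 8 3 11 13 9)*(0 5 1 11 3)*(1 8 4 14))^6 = (0 9 1)(4 5 11)(8 13 14)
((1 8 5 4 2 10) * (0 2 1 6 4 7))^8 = (0 7 5 8 1 4 6 10 2)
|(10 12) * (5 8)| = 2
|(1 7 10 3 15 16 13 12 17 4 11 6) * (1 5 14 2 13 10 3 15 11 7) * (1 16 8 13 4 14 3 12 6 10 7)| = 8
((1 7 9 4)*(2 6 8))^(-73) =(1 4 9 7)(2 8 6)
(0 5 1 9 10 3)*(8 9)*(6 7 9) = [5, 8, 2, 0, 4, 1, 7, 9, 6, 10, 3] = (0 5 1 8 6 7 9 10 3)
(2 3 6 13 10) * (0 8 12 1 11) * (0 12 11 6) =(0 8 11 12 1 6 13 10 2 3) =[8, 6, 3, 0, 4, 5, 13, 7, 11, 9, 2, 12, 1, 10]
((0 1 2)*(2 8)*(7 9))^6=(9)(0 8)(1 2)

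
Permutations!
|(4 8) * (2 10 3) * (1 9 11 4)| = |(1 9 11 4 8)(2 10 3)| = 15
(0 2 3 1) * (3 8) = (0 2 8 3 1) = [2, 0, 8, 1, 4, 5, 6, 7, 3]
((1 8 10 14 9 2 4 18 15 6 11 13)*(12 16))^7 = (1 18 10 6 9 13 4 8 15 14 11 2)(12 16)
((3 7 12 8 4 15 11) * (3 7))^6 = ((4 15 11 7 12 8))^6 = (15)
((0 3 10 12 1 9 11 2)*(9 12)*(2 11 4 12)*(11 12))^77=(0 11 3 12 10 1 9 2 4)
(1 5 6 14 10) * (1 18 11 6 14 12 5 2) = (1 2)(5 14 10 18 11 6 12) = [0, 2, 1, 3, 4, 14, 12, 7, 8, 9, 18, 6, 5, 13, 10, 15, 16, 17, 11]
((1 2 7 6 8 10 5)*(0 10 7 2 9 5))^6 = ((0 10)(1 9 5)(6 8 7))^6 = (10)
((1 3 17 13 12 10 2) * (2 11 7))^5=(1 10 3 11 17 7 13 2 12)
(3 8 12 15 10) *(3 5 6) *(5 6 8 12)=(3 12 15 10 6)(5 8)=[0, 1, 2, 12, 4, 8, 3, 7, 5, 9, 6, 11, 15, 13, 14, 10]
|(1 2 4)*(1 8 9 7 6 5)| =|(1 2 4 8 9 7 6 5)| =8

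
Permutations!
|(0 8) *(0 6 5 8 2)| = 6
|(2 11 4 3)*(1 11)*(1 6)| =6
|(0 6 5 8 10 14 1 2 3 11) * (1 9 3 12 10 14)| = |(0 6 5 8 14 9 3 11)(1 2 12 10)| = 8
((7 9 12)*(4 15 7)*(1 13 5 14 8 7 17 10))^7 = (1 12 5 15 8 10 9 13 4 14 17 7)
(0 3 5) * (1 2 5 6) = (0 3 6 1 2 5) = [3, 2, 5, 6, 4, 0, 1]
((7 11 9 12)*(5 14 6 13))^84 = ((5 14 6 13)(7 11 9 12))^84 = (14)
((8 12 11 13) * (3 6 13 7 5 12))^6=(3 13)(5 11)(6 8)(7 12)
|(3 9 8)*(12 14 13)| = |(3 9 8)(12 14 13)| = 3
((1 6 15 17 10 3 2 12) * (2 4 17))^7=(1 15 12 6 2)(3 10 17 4)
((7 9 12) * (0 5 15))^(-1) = ((0 5 15)(7 9 12))^(-1) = (0 15 5)(7 12 9)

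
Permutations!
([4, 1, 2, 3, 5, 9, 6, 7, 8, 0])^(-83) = (0 4 5 9)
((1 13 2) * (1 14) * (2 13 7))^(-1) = (1 14 2 7) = ((1 7 2 14))^(-1)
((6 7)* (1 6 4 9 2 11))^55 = (1 11 2 9 4 7 6)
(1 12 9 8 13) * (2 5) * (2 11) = (1 12 9 8 13)(2 5 11) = [0, 12, 5, 3, 4, 11, 6, 7, 13, 8, 10, 2, 9, 1]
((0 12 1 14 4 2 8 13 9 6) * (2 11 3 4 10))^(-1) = (0 6 9 13 8 2 10 14 1 12)(3 11 4)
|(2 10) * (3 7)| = |(2 10)(3 7)| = 2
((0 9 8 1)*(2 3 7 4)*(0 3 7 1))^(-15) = ((0 9 8)(1 3)(2 7 4))^(-15) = (9)(1 3)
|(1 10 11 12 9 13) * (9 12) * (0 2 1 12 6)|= |(0 2 1 10 11 9 13 12 6)|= 9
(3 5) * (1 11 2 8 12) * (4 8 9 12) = (1 11 2 9 12)(3 5)(4 8) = [0, 11, 9, 5, 8, 3, 6, 7, 4, 12, 10, 2, 1]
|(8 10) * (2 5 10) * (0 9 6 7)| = |(0 9 6 7)(2 5 10 8)| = 4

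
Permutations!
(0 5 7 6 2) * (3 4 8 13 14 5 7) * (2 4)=(0 7 6 4 8 13 14 5 3 2)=[7, 1, 0, 2, 8, 3, 4, 6, 13, 9, 10, 11, 12, 14, 5]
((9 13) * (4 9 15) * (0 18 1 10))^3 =((0 18 1 10)(4 9 13 15))^3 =(0 10 1 18)(4 15 13 9)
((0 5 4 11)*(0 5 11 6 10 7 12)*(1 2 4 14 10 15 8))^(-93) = (0 7 14 11 12 10 5)(1 6)(2 15)(4 8)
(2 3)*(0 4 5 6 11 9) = (0 4 5 6 11 9)(2 3) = [4, 1, 3, 2, 5, 6, 11, 7, 8, 0, 10, 9]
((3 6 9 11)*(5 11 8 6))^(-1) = (3 11 5)(6 8 9)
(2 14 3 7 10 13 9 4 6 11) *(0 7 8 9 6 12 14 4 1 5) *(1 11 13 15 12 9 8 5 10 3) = (0 7 3 5)(1 10 15 12 14)(2 4 9 11)(6 13) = [7, 10, 4, 5, 9, 0, 13, 3, 8, 11, 15, 2, 14, 6, 1, 12]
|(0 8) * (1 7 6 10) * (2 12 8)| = 4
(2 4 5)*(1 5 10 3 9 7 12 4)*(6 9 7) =(1 5 2)(3 7 12 4 10)(6 9) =[0, 5, 1, 7, 10, 2, 9, 12, 8, 6, 3, 11, 4]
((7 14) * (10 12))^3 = (7 14)(10 12)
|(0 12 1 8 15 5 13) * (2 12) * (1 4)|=|(0 2 12 4 1 8 15 5 13)|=9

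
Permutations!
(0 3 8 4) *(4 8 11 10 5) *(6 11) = [3, 1, 2, 6, 0, 4, 11, 7, 8, 9, 5, 10] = (0 3 6 11 10 5 4)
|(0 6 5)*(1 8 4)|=3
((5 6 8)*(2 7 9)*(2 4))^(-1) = (2 4 9 7)(5 8 6)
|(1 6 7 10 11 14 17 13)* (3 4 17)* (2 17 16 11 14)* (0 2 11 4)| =|(0 2 17 13 1 6 7 10 14 3)(4 16)| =10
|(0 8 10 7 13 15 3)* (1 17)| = |(0 8 10 7 13 15 3)(1 17)| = 14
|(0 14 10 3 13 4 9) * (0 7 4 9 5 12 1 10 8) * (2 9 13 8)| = 12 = |(0 14 2 9 7 4 5 12 1 10 3 8)|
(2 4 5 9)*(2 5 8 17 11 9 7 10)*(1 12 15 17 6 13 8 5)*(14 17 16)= (1 12 15 16 14 17 11 9)(2 4 5 7 10)(6 13 8)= [0, 12, 4, 3, 5, 7, 13, 10, 6, 1, 2, 9, 15, 8, 17, 16, 14, 11]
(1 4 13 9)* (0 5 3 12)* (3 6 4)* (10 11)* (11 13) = (0 5 6 4 11 10 13 9 1 3 12) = [5, 3, 2, 12, 11, 6, 4, 7, 8, 1, 13, 10, 0, 9]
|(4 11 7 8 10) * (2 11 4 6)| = 6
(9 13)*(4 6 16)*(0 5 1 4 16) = (16)(0 5 1 4 6)(9 13) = [5, 4, 2, 3, 6, 1, 0, 7, 8, 13, 10, 11, 12, 9, 14, 15, 16]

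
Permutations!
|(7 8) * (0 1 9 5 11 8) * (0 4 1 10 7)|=9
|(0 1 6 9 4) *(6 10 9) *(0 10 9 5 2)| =7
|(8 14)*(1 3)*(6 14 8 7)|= |(1 3)(6 14 7)|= 6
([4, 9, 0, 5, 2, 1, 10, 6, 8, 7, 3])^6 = (1 5 3 10 6 7 9)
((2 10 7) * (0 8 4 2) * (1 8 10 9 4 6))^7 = ((0 10 7)(1 8 6)(2 9 4))^7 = (0 10 7)(1 8 6)(2 9 4)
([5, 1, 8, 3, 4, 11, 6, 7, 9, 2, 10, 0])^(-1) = [11, 1, 9, 3, 4, 0, 6, 7, 2, 8, 10, 5]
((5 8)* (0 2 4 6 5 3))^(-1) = (0 3 8 5 6 4 2)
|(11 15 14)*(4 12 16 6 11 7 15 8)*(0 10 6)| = 24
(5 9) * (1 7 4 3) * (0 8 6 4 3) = (0 8 6 4)(1 7 3)(5 9) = [8, 7, 2, 1, 0, 9, 4, 3, 6, 5]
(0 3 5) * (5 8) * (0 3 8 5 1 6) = (0 8 1 6)(3 5) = [8, 6, 2, 5, 4, 3, 0, 7, 1]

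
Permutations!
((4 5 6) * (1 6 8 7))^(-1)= (1 7 8 5 4 6)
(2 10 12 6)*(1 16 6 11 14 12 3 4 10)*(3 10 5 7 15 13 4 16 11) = (1 11 14 12 3 16 6 2)(4 5 7 15 13) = [0, 11, 1, 16, 5, 7, 2, 15, 8, 9, 10, 14, 3, 4, 12, 13, 6]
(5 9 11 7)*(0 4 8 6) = (0 4 8 6)(5 9 11 7) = [4, 1, 2, 3, 8, 9, 0, 5, 6, 11, 10, 7]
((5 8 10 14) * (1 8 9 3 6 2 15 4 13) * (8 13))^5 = (1 13)(2 14)(3 8)(4 9)(5 15)(6 10)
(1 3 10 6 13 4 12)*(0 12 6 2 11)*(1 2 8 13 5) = (0 12 2 11)(1 3 10 8 13 4 6 5) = [12, 3, 11, 10, 6, 1, 5, 7, 13, 9, 8, 0, 2, 4]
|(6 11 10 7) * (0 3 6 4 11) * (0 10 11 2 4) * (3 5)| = |(11)(0 5 3 6 10 7)(2 4)| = 6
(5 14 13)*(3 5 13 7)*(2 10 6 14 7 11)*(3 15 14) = (2 10 6 3 5 7 15 14 11) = [0, 1, 10, 5, 4, 7, 3, 15, 8, 9, 6, 2, 12, 13, 11, 14]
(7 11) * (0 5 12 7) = [5, 1, 2, 3, 4, 12, 6, 11, 8, 9, 10, 0, 7] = (0 5 12 7 11)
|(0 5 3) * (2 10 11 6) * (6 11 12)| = 12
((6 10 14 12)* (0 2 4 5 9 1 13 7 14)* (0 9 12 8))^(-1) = ((0 2 4 5 12 6 10 9 1 13 7 14 8))^(-1) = (0 8 14 7 13 1 9 10 6 12 5 4 2)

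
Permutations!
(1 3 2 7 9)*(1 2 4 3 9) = (1 9 2 7)(3 4) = [0, 9, 7, 4, 3, 5, 6, 1, 8, 2]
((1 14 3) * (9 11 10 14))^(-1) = (1 3 14 10 11 9) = ((1 9 11 10 14 3))^(-1)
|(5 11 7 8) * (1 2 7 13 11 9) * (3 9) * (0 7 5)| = 30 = |(0 7 8)(1 2 5 3 9)(11 13)|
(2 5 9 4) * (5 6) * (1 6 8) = (1 6 5 9 4 2 8) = [0, 6, 8, 3, 2, 9, 5, 7, 1, 4]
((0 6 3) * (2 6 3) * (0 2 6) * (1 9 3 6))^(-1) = ((0 6 1 9 3 2))^(-1) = (0 2 3 9 1 6)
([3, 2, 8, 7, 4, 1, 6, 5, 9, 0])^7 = [9, 5, 1, 0, 4, 7, 6, 3, 2, 8]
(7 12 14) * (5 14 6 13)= (5 14 7 12 6 13)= [0, 1, 2, 3, 4, 14, 13, 12, 8, 9, 10, 11, 6, 5, 7]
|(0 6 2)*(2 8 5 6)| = 6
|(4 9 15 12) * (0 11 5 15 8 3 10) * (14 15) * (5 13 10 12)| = |(0 11 13 10)(3 12 4 9 8)(5 14 15)| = 60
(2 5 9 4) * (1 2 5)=(1 2)(4 5 9)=[0, 2, 1, 3, 5, 9, 6, 7, 8, 4]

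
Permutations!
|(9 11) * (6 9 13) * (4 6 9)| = |(4 6)(9 11 13)| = 6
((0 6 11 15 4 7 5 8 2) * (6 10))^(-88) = ((0 10 6 11 15 4 7 5 8 2))^(-88) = (0 6 15 7 8)(2 10 11 4 5)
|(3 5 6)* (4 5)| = |(3 4 5 6)| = 4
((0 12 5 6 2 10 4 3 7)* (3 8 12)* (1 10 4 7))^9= ((0 3 1 10 7)(2 4 8 12 5 6))^9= (0 7 10 1 3)(2 12)(4 5)(6 8)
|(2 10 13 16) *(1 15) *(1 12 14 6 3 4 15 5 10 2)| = 30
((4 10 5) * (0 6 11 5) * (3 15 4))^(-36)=(0 3)(4 11)(5 10)(6 15)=((0 6 11 5 3 15 4 10))^(-36)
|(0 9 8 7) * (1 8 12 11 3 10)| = |(0 9 12 11 3 10 1 8 7)| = 9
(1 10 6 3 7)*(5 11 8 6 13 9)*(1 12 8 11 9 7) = (1 10 13 7 12 8 6 3)(5 9) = [0, 10, 2, 1, 4, 9, 3, 12, 6, 5, 13, 11, 8, 7]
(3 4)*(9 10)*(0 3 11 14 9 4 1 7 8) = [3, 7, 2, 1, 11, 5, 6, 8, 0, 10, 4, 14, 12, 13, 9] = (0 3 1 7 8)(4 11 14 9 10)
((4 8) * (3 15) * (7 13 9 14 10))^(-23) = (3 15)(4 8)(7 9 10 13 14) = ((3 15)(4 8)(7 13 9 14 10))^(-23)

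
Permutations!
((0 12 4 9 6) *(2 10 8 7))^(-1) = ((0 12 4 9 6)(2 10 8 7))^(-1) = (0 6 9 4 12)(2 7 8 10)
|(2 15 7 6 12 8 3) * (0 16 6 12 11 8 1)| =11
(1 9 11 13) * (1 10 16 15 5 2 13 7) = (1 9 11 7)(2 13 10 16 15 5) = [0, 9, 13, 3, 4, 2, 6, 1, 8, 11, 16, 7, 12, 10, 14, 5, 15]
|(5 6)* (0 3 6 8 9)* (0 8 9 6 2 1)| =4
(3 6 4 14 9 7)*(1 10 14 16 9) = (1 10 14)(3 6 4 16 9 7) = [0, 10, 2, 6, 16, 5, 4, 3, 8, 7, 14, 11, 12, 13, 1, 15, 9]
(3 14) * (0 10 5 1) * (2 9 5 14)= (0 10 14 3 2 9 5 1)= [10, 0, 9, 2, 4, 1, 6, 7, 8, 5, 14, 11, 12, 13, 3]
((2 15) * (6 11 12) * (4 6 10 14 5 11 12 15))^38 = (2 6 10 5 15 4 12 14 11)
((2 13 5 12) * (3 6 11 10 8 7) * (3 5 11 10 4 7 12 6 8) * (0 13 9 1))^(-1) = (0 1 9 2 12 8 3 10 6 5 7 4 11 13)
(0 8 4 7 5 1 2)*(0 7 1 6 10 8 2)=(0 2 7 5 6 10 8 4 1)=[2, 0, 7, 3, 1, 6, 10, 5, 4, 9, 8]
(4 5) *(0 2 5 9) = [2, 1, 5, 3, 9, 4, 6, 7, 8, 0] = (0 2 5 4 9)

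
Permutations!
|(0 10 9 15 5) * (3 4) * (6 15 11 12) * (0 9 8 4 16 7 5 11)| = |(0 10 8 4 3 16 7 5 9)(6 15 11 12)| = 36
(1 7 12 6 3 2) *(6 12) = [0, 7, 1, 2, 4, 5, 3, 6, 8, 9, 10, 11, 12] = (12)(1 7 6 3 2)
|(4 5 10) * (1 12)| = 6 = |(1 12)(4 5 10)|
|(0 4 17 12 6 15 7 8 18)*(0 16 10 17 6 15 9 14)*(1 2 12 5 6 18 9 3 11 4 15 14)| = |(0 15 7 8 9 1 2 12 14)(3 11 4 18 16 10 17 5 6)| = 9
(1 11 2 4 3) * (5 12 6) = (1 11 2 4 3)(5 12 6) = [0, 11, 4, 1, 3, 12, 5, 7, 8, 9, 10, 2, 6]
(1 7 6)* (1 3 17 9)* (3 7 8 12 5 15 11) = (1 8 12 5 15 11 3 17 9)(6 7) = [0, 8, 2, 17, 4, 15, 7, 6, 12, 1, 10, 3, 5, 13, 14, 11, 16, 9]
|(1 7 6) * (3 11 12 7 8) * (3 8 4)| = 7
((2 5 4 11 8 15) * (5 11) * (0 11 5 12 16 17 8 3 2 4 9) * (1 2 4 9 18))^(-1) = ((0 11 3 4 12 16 17 8 15 9)(1 2 5 18))^(-1) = (0 9 15 8 17 16 12 4 3 11)(1 18 5 2)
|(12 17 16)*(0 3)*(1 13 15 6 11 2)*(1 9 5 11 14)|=|(0 3)(1 13 15 6 14)(2 9 5 11)(12 17 16)|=60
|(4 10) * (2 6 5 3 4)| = |(2 6 5 3 4 10)| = 6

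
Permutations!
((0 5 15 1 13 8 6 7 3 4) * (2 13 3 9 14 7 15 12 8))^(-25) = (0 12 6 1 4 5 8 15 3)(2 13)(7 14 9)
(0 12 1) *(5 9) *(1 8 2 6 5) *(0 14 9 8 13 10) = (0 12 13 10)(1 14 9)(2 6 5 8) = [12, 14, 6, 3, 4, 8, 5, 7, 2, 1, 0, 11, 13, 10, 9]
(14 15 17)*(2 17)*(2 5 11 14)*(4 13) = [0, 1, 17, 3, 13, 11, 6, 7, 8, 9, 10, 14, 12, 4, 15, 5, 16, 2] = (2 17)(4 13)(5 11 14 15)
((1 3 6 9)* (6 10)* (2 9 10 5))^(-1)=((1 3 5 2 9)(6 10))^(-1)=(1 9 2 5 3)(6 10)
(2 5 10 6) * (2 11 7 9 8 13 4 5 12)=(2 12)(4 5 10 6 11 7 9 8 13)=[0, 1, 12, 3, 5, 10, 11, 9, 13, 8, 6, 7, 2, 4]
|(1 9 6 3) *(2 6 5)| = |(1 9 5 2 6 3)| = 6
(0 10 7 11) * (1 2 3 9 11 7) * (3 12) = [10, 2, 12, 9, 4, 5, 6, 7, 8, 11, 1, 0, 3] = (0 10 1 2 12 3 9 11)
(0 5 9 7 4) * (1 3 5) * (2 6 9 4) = (0 1 3 5 4)(2 6 9 7) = [1, 3, 6, 5, 0, 4, 9, 2, 8, 7]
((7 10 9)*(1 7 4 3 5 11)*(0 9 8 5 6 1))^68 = (0 4 6 7 8 11 9 3 1 10 5)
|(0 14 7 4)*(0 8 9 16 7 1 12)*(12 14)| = |(0 12)(1 14)(4 8 9 16 7)| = 10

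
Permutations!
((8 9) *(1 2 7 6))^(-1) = (1 6 7 2)(8 9)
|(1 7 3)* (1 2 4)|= 5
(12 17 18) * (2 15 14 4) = [0, 1, 15, 3, 2, 5, 6, 7, 8, 9, 10, 11, 17, 13, 4, 14, 16, 18, 12] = (2 15 14 4)(12 17 18)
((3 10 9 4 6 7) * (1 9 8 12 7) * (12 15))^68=(3 8 12)(7 10 15)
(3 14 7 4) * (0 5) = [5, 1, 2, 14, 3, 0, 6, 4, 8, 9, 10, 11, 12, 13, 7] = (0 5)(3 14 7 4)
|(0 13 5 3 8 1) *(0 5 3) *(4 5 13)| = |(0 4 5)(1 13 3 8)| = 12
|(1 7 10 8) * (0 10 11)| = |(0 10 8 1 7 11)| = 6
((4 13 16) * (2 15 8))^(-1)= ((2 15 8)(4 13 16))^(-1)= (2 8 15)(4 16 13)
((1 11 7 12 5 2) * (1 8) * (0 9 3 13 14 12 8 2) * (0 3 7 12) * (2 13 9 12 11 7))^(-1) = (0 14 13 2 9 3 5 12)(1 8 7)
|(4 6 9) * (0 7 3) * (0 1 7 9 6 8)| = 12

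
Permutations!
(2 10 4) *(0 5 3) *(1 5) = (0 1 5 3)(2 10 4) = [1, 5, 10, 0, 2, 3, 6, 7, 8, 9, 4]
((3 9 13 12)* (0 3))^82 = (0 9 12 3 13)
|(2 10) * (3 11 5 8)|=4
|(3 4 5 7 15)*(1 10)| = 10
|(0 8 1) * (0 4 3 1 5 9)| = |(0 8 5 9)(1 4 3)| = 12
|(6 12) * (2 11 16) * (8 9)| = 6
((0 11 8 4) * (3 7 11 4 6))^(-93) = (0 4)(3 11 6 7 8)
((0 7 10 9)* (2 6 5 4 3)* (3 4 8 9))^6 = (0 5 3)(2 7 8)(6 10 9)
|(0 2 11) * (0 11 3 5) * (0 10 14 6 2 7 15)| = 6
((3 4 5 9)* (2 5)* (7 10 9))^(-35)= ((2 5 7 10 9 3 4))^(-35)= (10)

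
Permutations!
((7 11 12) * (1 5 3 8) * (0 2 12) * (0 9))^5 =((0 2 12 7 11 9)(1 5 3 8))^5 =(0 9 11 7 12 2)(1 5 3 8)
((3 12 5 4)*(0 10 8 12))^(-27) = (0 10 8 12 5 4 3)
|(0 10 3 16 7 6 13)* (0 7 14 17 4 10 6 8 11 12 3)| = |(0 6 13 7 8 11 12 3 16 14 17 4 10)| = 13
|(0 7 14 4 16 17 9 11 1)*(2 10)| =18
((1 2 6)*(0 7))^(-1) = (0 7)(1 6 2) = ((0 7)(1 2 6))^(-1)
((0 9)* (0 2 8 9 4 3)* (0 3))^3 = ((0 4)(2 8 9))^3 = (9)(0 4)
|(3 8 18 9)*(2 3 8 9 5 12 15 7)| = |(2 3 9 8 18 5 12 15 7)| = 9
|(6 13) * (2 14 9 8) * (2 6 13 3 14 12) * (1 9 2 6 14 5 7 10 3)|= 28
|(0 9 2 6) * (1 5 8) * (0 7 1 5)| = |(0 9 2 6 7 1)(5 8)| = 6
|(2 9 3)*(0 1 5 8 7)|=|(0 1 5 8 7)(2 9 3)|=15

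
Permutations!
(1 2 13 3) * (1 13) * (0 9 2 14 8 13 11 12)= (0 9 2 1 14 8 13 3 11 12)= [9, 14, 1, 11, 4, 5, 6, 7, 13, 2, 10, 12, 0, 3, 8]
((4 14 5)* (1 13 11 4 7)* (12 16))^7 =((1 13 11 4 14 5 7)(12 16))^7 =(12 16)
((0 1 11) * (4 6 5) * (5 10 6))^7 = ((0 1 11)(4 5)(6 10))^7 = (0 1 11)(4 5)(6 10)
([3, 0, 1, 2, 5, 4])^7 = [1, 2, 3, 0, 5, 4]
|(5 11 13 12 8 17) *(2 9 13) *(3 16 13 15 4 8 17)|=12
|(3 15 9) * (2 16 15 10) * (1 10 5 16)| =15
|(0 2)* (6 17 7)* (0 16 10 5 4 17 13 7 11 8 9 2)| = |(2 16 10 5 4 17 11 8 9)(6 13 7)| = 9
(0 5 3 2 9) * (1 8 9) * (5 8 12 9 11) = (0 8 11 5 3 2 1 12 9) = [8, 12, 1, 2, 4, 3, 6, 7, 11, 0, 10, 5, 9]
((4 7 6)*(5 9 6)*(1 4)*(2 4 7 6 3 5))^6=((1 7 2 4 6)(3 5 9))^6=(9)(1 7 2 4 6)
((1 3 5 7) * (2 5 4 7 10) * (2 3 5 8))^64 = (1 4 10)(3 5 7)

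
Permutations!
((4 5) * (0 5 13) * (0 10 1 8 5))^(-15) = (1 4)(5 10)(8 13)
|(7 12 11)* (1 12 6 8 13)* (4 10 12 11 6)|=9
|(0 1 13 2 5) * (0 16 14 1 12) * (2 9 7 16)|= 6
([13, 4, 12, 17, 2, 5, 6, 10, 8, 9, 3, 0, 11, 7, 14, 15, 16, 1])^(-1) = (0 11 12 2 4 1 17 3 10 7 13)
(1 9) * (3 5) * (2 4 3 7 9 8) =[0, 8, 4, 5, 3, 7, 6, 9, 2, 1] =(1 8 2 4 3 5 7 9)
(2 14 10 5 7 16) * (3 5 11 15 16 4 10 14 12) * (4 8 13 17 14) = (2 12 3 5 7 8 13 17 14 4 10 11 15 16) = [0, 1, 12, 5, 10, 7, 6, 8, 13, 9, 11, 15, 3, 17, 4, 16, 2, 14]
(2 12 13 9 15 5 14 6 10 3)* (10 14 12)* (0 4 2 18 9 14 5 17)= (0 4 2 10 3 18 9 15 17)(5 12 13 14 6)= [4, 1, 10, 18, 2, 12, 5, 7, 8, 15, 3, 11, 13, 14, 6, 17, 16, 0, 9]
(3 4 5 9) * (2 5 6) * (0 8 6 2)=(0 8 6)(2 5 9 3 4)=[8, 1, 5, 4, 2, 9, 0, 7, 6, 3]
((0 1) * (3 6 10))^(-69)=(10)(0 1)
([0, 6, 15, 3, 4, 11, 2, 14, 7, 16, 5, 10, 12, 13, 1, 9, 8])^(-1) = [0, 14, 6, 3, 4, 10, 1, 8, 16, 15, 11, 5, 12, 13, 7, 2, 9]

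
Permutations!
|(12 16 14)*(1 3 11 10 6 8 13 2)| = |(1 3 11 10 6 8 13 2)(12 16 14)| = 24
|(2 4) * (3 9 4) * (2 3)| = 3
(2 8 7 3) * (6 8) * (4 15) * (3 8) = (2 6 3)(4 15)(7 8) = [0, 1, 6, 2, 15, 5, 3, 8, 7, 9, 10, 11, 12, 13, 14, 4]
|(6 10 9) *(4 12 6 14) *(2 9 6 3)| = 6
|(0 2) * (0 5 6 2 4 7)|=|(0 4 7)(2 5 6)|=3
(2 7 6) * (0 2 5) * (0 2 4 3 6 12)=(0 4 3 6 5 2 7 12)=[4, 1, 7, 6, 3, 2, 5, 12, 8, 9, 10, 11, 0]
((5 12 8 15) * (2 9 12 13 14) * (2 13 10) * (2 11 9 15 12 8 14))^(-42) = ((2 15 5 10 11 9 8 12 14 13))^(-42) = (2 14 8 11 5)(9 10 15 13 12)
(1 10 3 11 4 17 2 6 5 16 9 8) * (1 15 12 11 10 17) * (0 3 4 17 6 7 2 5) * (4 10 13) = (0 3 13 4 1 6)(2 7)(5 16 9 8 15 12 11 17) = [3, 6, 7, 13, 1, 16, 0, 2, 15, 8, 10, 17, 11, 4, 14, 12, 9, 5]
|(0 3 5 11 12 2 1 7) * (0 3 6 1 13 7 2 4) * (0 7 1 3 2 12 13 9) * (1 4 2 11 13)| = 12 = |(0 6 3 5 13 4 7 11 1 12 2 9)|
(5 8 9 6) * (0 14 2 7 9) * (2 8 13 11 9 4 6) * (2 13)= (0 14 8)(2 7 4 6 5)(9 13 11)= [14, 1, 7, 3, 6, 2, 5, 4, 0, 13, 10, 9, 12, 11, 8]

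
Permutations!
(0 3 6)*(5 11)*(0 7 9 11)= (0 3 6 7 9 11 5)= [3, 1, 2, 6, 4, 0, 7, 9, 8, 11, 10, 5]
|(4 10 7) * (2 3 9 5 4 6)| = 8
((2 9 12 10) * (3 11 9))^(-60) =((2 3 11 9 12 10))^(-60) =(12)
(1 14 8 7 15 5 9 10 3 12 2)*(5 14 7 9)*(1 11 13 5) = (1 7 15 14 8 9 10 3 12 2 11 13 5) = [0, 7, 11, 12, 4, 1, 6, 15, 9, 10, 3, 13, 2, 5, 8, 14]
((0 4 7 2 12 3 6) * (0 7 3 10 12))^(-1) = ((0 4 3 6 7 2)(10 12))^(-1) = (0 2 7 6 3 4)(10 12)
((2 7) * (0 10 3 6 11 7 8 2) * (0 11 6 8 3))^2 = ((0 10)(2 3 8)(7 11))^2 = (11)(2 8 3)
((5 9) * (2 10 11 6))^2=((2 10 11 6)(5 9))^2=(2 11)(6 10)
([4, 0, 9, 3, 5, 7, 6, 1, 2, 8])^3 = [7, 5, 2, 3, 1, 0, 6, 4, 8, 9]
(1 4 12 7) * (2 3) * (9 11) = [0, 4, 3, 2, 12, 5, 6, 1, 8, 11, 10, 9, 7] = (1 4 12 7)(2 3)(9 11)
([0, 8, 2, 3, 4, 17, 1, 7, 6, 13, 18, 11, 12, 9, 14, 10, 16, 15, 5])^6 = (5 17 15 10 18)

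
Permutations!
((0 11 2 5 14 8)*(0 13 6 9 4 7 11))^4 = (2 13 7 14 9)(4 5 6 11 8)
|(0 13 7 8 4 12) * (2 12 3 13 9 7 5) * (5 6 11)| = |(0 9 7 8 4 3 13 6 11 5 2 12)| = 12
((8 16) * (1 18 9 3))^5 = ((1 18 9 3)(8 16))^5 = (1 18 9 3)(8 16)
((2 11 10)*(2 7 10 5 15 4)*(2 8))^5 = (2 8 4 15 5 11)(7 10)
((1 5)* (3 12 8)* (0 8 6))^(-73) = ((0 8 3 12 6)(1 5))^(-73) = (0 3 6 8 12)(1 5)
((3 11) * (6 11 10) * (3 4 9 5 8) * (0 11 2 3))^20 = ((0 11 4 9 5 8)(2 3 10 6))^20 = (0 4 5)(8 11 9)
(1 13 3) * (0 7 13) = (0 7 13 3 1) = [7, 0, 2, 1, 4, 5, 6, 13, 8, 9, 10, 11, 12, 3]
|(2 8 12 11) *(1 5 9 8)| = 7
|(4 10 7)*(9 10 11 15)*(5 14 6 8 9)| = 10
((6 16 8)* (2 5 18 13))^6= (2 18)(5 13)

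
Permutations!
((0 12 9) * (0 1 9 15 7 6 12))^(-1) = (1 9)(6 7 15 12)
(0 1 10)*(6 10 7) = [1, 7, 2, 3, 4, 5, 10, 6, 8, 9, 0] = (0 1 7 6 10)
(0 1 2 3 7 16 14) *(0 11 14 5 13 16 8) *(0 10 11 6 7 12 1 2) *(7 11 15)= (0 2 3 12 1)(5 13 16)(6 11 14)(7 8 10 15)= [2, 0, 3, 12, 4, 13, 11, 8, 10, 9, 15, 14, 1, 16, 6, 7, 5]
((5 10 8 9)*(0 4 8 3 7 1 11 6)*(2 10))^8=((0 4 8 9 5 2 10 3 7 1 11 6))^8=(0 7 5)(1 2 4)(3 9 6)(8 11 10)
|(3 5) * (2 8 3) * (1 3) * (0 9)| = |(0 9)(1 3 5 2 8)| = 10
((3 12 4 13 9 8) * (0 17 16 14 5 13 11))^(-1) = ((0 17 16 14 5 13 9 8 3 12 4 11))^(-1) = (0 11 4 12 3 8 9 13 5 14 16 17)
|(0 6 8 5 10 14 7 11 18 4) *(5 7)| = |(0 6 8 7 11 18 4)(5 10 14)| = 21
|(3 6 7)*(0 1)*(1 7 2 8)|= 7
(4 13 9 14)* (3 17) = (3 17)(4 13 9 14) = [0, 1, 2, 17, 13, 5, 6, 7, 8, 14, 10, 11, 12, 9, 4, 15, 16, 3]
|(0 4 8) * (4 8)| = 2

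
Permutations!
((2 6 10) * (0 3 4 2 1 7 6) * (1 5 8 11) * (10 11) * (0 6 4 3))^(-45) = ((1 7 4 2 6 11)(5 8 10))^(-45) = (1 2)(4 11)(6 7)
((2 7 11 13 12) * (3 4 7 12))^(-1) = ((2 12)(3 4 7 11 13))^(-1) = (2 12)(3 13 11 7 4)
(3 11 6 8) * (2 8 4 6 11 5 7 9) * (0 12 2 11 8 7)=[12, 1, 7, 5, 6, 0, 4, 9, 3, 11, 10, 8, 2]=(0 12 2 7 9 11 8 3 5)(4 6)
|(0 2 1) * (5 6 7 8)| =|(0 2 1)(5 6 7 8)| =12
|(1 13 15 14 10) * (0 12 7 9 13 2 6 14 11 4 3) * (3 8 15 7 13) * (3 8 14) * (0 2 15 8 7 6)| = |(0 12 13 6 3 2)(1 15 11 4 14 10)(7 9)| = 6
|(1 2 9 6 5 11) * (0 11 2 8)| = 4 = |(0 11 1 8)(2 9 6 5)|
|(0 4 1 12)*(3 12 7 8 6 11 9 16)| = |(0 4 1 7 8 6 11 9 16 3 12)| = 11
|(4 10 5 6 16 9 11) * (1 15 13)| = 21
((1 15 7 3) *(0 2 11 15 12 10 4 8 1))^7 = (0 2 11 15 7 3)(1 10 8 12 4)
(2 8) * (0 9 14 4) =[9, 1, 8, 3, 0, 5, 6, 7, 2, 14, 10, 11, 12, 13, 4] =(0 9 14 4)(2 8)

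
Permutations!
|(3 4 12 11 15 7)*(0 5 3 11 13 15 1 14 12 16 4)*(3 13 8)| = 22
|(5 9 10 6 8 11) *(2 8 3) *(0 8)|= |(0 8 11 5 9 10 6 3 2)|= 9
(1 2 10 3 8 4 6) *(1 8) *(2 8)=[0, 8, 10, 1, 6, 5, 2, 7, 4, 9, 3]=(1 8 4 6 2 10 3)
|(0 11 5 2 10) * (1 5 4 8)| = 8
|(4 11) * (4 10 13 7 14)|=|(4 11 10 13 7 14)|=6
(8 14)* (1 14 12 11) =[0, 14, 2, 3, 4, 5, 6, 7, 12, 9, 10, 1, 11, 13, 8] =(1 14 8 12 11)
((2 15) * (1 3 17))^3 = ((1 3 17)(2 15))^3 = (17)(2 15)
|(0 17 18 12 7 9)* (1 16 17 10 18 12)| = |(0 10 18 1 16 17 12 7 9)| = 9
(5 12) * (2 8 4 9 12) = [0, 1, 8, 3, 9, 2, 6, 7, 4, 12, 10, 11, 5] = (2 8 4 9 12 5)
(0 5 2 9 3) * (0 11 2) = (0 5)(2 9 3 11) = [5, 1, 9, 11, 4, 0, 6, 7, 8, 3, 10, 2]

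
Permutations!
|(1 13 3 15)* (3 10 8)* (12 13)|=|(1 12 13 10 8 3 15)|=7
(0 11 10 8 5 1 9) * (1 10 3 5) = (0 11 3 5 10 8 1 9) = [11, 9, 2, 5, 4, 10, 6, 7, 1, 0, 8, 3]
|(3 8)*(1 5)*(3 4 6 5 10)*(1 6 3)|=|(1 10)(3 8 4)(5 6)|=6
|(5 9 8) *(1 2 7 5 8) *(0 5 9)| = |(0 5)(1 2 7 9)| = 4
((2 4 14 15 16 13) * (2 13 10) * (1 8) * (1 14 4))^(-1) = ((1 8 14 15 16 10 2))^(-1) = (1 2 10 16 15 14 8)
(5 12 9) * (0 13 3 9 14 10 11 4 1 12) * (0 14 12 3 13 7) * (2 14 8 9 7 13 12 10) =(0 13 12 10 11 4 1 3 7)(2 14)(5 8 9) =[13, 3, 14, 7, 1, 8, 6, 0, 9, 5, 11, 4, 10, 12, 2]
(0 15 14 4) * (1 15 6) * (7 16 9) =(0 6 1 15 14 4)(7 16 9) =[6, 15, 2, 3, 0, 5, 1, 16, 8, 7, 10, 11, 12, 13, 4, 14, 9]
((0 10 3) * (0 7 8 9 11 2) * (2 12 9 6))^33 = (12)(0 6 7 10 2 8 3)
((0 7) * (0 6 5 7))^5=((5 7 6))^5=(5 6 7)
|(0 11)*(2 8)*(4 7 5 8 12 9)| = |(0 11)(2 12 9 4 7 5 8)| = 14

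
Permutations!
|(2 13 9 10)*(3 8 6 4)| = 4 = |(2 13 9 10)(3 8 6 4)|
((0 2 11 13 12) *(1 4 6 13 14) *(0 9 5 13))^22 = (0 2 11 14 1 4 6)(5 12)(9 13)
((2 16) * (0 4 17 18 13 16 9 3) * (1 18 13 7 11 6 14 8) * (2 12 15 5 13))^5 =(0 3 9 2 17 4)(1 14 11 18 8 6 7) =((0 4 17 2 9 3)(1 18 7 11 6 14 8)(5 13 16 12 15))^5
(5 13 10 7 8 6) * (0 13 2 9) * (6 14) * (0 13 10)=[10, 1, 9, 3, 4, 2, 5, 8, 14, 13, 7, 11, 12, 0, 6]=(0 10 7 8 14 6 5 2 9 13)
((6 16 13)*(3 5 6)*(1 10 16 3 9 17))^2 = ((1 10 16 13 9 17)(3 5 6))^2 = (1 16 9)(3 6 5)(10 13 17)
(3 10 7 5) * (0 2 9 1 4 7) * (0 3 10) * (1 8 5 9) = [2, 4, 1, 0, 7, 10, 6, 9, 5, 8, 3] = (0 2 1 4 7 9 8 5 10 3)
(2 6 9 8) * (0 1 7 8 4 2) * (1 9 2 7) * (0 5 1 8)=[9, 8, 6, 3, 7, 1, 2, 0, 5, 4]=(0 9 4 7)(1 8 5)(2 6)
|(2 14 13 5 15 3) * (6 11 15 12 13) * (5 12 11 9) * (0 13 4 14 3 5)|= 42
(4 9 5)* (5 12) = (4 9 12 5) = [0, 1, 2, 3, 9, 4, 6, 7, 8, 12, 10, 11, 5]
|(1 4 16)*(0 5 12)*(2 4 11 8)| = |(0 5 12)(1 11 8 2 4 16)| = 6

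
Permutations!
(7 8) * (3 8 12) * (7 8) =(3 7 12) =[0, 1, 2, 7, 4, 5, 6, 12, 8, 9, 10, 11, 3]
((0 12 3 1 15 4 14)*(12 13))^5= ((0 13 12 3 1 15 4 14))^5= (0 15 12 14 1 13 4 3)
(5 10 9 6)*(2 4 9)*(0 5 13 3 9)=[5, 1, 4, 9, 0, 10, 13, 7, 8, 6, 2, 11, 12, 3]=(0 5 10 2 4)(3 9 6 13)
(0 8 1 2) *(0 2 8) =[0, 8, 2, 3, 4, 5, 6, 7, 1] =(1 8)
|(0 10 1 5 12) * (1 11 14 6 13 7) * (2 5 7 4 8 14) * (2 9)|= |(0 10 11 9 2 5 12)(1 7)(4 8 14 6 13)|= 70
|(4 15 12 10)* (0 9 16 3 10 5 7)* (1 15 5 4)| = 11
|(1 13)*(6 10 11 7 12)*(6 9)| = |(1 13)(6 10 11 7 12 9)| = 6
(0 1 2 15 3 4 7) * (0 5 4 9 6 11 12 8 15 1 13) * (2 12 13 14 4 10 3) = (0 14 4 7 5 10 3 9 6 11 13)(1 12 8 15 2) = [14, 12, 1, 9, 7, 10, 11, 5, 15, 6, 3, 13, 8, 0, 4, 2]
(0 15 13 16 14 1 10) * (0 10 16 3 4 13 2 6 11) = [15, 16, 6, 4, 13, 5, 11, 7, 8, 9, 10, 0, 12, 3, 1, 2, 14] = (0 15 2 6 11)(1 16 14)(3 4 13)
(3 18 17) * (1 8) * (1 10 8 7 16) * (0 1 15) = (0 1 7 16 15)(3 18 17)(8 10) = [1, 7, 2, 18, 4, 5, 6, 16, 10, 9, 8, 11, 12, 13, 14, 0, 15, 3, 17]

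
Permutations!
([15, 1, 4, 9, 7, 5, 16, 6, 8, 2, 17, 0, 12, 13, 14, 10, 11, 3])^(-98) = [16, 1, 3, 10, 9, 5, 4, 2, 8, 17, 0, 6, 12, 13, 14, 11, 7, 15]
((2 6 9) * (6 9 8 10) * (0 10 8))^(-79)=((0 10 6)(2 9))^(-79)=(0 6 10)(2 9)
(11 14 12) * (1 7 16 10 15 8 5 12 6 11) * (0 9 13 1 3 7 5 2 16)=(0 9 13 1 5 12 3 7)(2 16 10 15 8)(6 11 14)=[9, 5, 16, 7, 4, 12, 11, 0, 2, 13, 15, 14, 3, 1, 6, 8, 10]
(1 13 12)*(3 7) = (1 13 12)(3 7) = [0, 13, 2, 7, 4, 5, 6, 3, 8, 9, 10, 11, 1, 12]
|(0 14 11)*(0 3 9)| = |(0 14 11 3 9)| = 5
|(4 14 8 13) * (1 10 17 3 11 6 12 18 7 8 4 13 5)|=|(1 10 17 3 11 6 12 18 7 8 5)(4 14)|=22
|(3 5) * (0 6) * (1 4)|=|(0 6)(1 4)(3 5)|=2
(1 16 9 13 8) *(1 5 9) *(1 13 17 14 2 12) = [0, 16, 12, 3, 4, 9, 6, 7, 5, 17, 10, 11, 1, 8, 2, 15, 13, 14] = (1 16 13 8 5 9 17 14 2 12)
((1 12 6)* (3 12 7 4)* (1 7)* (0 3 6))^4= ((0 3 12)(4 6 7))^4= (0 3 12)(4 6 7)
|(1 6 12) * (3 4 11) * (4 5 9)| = 15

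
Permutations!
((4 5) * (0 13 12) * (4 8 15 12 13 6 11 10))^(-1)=((0 6 11 10 4 5 8 15 12))^(-1)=(0 12 15 8 5 4 10 11 6)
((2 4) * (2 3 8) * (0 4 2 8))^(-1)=((8)(0 4 3))^(-1)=(8)(0 3 4)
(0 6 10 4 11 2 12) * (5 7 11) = (0 6 10 4 5 7 11 2 12) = [6, 1, 12, 3, 5, 7, 10, 11, 8, 9, 4, 2, 0]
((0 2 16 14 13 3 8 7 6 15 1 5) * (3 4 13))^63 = (0 15 8 16 5 6 3 2 1 7 14)(4 13)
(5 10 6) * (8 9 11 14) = (5 10 6)(8 9 11 14) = [0, 1, 2, 3, 4, 10, 5, 7, 9, 11, 6, 14, 12, 13, 8]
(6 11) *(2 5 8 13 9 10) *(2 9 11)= (2 5 8 13 11 6)(9 10)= [0, 1, 5, 3, 4, 8, 2, 7, 13, 10, 9, 6, 12, 11]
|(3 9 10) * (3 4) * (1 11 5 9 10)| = 12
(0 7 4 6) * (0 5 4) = [7, 1, 2, 3, 6, 4, 5, 0] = (0 7)(4 6 5)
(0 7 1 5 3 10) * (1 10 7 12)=(0 12 1 5 3 7 10)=[12, 5, 2, 7, 4, 3, 6, 10, 8, 9, 0, 11, 1]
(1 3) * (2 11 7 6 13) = (1 3)(2 11 7 6 13) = [0, 3, 11, 1, 4, 5, 13, 6, 8, 9, 10, 7, 12, 2]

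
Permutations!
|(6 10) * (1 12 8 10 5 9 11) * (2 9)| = 9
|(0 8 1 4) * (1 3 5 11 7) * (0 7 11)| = |(11)(0 8 3 5)(1 4 7)| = 12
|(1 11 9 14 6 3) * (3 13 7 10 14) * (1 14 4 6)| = 5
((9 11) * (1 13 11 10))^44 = (1 10 9 11 13)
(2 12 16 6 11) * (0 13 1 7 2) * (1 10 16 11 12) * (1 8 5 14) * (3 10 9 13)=(0 3 10 16 6 12 11)(1 7 2 8 5 14)(9 13)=[3, 7, 8, 10, 4, 14, 12, 2, 5, 13, 16, 0, 11, 9, 1, 15, 6]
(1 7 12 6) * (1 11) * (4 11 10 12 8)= [0, 7, 2, 3, 11, 5, 10, 8, 4, 9, 12, 1, 6]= (1 7 8 4 11)(6 10 12)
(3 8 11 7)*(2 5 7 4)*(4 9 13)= (2 5 7 3 8 11 9 13 4)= [0, 1, 5, 8, 2, 7, 6, 3, 11, 13, 10, 9, 12, 4]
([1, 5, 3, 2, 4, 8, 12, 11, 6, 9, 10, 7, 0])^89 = (0 12 6 8 5 1)(2 3)(7 11)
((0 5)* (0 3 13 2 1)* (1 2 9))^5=(0 1 9 13 3 5)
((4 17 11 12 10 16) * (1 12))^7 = ((1 12 10 16 4 17 11))^7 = (17)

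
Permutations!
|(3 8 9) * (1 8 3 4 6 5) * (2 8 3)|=|(1 3 2 8 9 4 6 5)|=8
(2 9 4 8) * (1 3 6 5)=(1 3 6 5)(2 9 4 8)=[0, 3, 9, 6, 8, 1, 5, 7, 2, 4]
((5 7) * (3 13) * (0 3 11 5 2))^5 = (0 7 11 3 2 5 13)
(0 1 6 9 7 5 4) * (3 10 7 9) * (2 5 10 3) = (0 1 6 2 5 4)(7 10) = [1, 6, 5, 3, 0, 4, 2, 10, 8, 9, 7]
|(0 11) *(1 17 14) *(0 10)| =3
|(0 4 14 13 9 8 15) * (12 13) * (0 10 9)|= 20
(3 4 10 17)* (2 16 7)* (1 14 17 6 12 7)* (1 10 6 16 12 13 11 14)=(2 12 7)(3 4 6 13 11 14 17)(10 16)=[0, 1, 12, 4, 6, 5, 13, 2, 8, 9, 16, 14, 7, 11, 17, 15, 10, 3]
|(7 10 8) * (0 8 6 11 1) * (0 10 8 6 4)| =6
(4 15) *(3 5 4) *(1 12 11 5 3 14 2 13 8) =[0, 12, 13, 3, 15, 4, 6, 7, 1, 9, 10, 5, 11, 8, 2, 14] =(1 12 11 5 4 15 14 2 13 8)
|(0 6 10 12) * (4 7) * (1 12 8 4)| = |(0 6 10 8 4 7 1 12)| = 8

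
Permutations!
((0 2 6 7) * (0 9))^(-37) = (0 7 2 9 6)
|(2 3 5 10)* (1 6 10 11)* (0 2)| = 8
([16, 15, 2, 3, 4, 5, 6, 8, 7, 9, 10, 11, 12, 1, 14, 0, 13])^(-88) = (0 13 15 16 1)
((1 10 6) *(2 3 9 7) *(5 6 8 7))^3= (1 7 9)(2 5 10)(3 6 8)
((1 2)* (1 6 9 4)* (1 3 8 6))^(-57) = ((1 2)(3 8 6 9 4))^(-57) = (1 2)(3 9 8 4 6)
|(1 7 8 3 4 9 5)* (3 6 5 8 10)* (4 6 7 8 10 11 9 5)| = 10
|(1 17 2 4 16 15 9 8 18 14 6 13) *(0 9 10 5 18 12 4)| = 16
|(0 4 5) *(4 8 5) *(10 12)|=6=|(0 8 5)(10 12)|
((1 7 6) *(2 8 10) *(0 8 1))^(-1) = ((0 8 10 2 1 7 6))^(-1) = (0 6 7 1 2 10 8)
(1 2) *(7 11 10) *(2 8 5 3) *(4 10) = (1 8 5 3 2)(4 10 7 11) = [0, 8, 1, 2, 10, 3, 6, 11, 5, 9, 7, 4]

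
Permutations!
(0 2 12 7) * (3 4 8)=[2, 1, 12, 4, 8, 5, 6, 0, 3, 9, 10, 11, 7]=(0 2 12 7)(3 4 8)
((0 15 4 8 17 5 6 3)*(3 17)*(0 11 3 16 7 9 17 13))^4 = (0 16 5 15 7 6 4 9 13 8 17)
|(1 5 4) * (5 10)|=4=|(1 10 5 4)|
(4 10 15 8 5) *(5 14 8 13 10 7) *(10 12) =(4 7 5)(8 14)(10 15 13 12) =[0, 1, 2, 3, 7, 4, 6, 5, 14, 9, 15, 11, 10, 12, 8, 13]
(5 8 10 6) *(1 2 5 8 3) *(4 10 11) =(1 2 5 3)(4 10 6 8 11) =[0, 2, 5, 1, 10, 3, 8, 7, 11, 9, 6, 4]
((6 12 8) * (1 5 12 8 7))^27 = (1 7 12 5)(6 8) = ((1 5 12 7)(6 8))^27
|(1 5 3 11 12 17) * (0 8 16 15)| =12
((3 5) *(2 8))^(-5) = (2 8)(3 5)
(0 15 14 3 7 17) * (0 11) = (0 15 14 3 7 17 11) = [15, 1, 2, 7, 4, 5, 6, 17, 8, 9, 10, 0, 12, 13, 3, 14, 16, 11]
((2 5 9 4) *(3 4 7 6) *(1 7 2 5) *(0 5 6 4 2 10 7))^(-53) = ((0 5 9 10 7 4 6 3 2 1))^(-53) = (0 3 7 5 2 4 9 1 6 10)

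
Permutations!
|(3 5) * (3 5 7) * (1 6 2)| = |(1 6 2)(3 7)| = 6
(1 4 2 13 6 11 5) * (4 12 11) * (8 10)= (1 12 11 5)(2 13 6 4)(8 10)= [0, 12, 13, 3, 2, 1, 4, 7, 10, 9, 8, 5, 11, 6]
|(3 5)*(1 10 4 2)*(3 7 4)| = 7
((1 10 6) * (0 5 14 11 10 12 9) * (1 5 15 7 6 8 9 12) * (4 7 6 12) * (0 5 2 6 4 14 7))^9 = (15)(2 6)(5 7 12 14 11 10 8 9)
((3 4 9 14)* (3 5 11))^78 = ((3 4 9 14 5 11))^78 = (14)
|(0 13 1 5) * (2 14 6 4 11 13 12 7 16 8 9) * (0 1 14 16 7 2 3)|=|(0 12 2 16 8 9 3)(1 5)(4 11 13 14 6)|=70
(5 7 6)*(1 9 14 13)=(1 9 14 13)(5 7 6)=[0, 9, 2, 3, 4, 7, 5, 6, 8, 14, 10, 11, 12, 1, 13]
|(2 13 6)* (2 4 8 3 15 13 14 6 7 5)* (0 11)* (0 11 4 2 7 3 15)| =6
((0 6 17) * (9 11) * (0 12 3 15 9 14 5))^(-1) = ((0 6 17 12 3 15 9 11 14 5))^(-1) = (0 5 14 11 9 15 3 12 17 6)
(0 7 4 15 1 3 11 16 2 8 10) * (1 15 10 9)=(0 7 4 10)(1 3 11 16 2 8 9)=[7, 3, 8, 11, 10, 5, 6, 4, 9, 1, 0, 16, 12, 13, 14, 15, 2]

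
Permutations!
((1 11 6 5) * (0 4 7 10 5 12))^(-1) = (0 12 6 11 1 5 10 7 4)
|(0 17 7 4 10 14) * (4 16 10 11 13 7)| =9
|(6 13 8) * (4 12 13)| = |(4 12 13 8 6)| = 5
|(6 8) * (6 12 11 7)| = 5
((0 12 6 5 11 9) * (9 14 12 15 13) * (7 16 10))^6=((0 15 13 9)(5 11 14 12 6)(7 16 10))^6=(16)(0 13)(5 11 14 12 6)(9 15)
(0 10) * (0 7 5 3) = [10, 1, 2, 0, 4, 3, 6, 5, 8, 9, 7] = (0 10 7 5 3)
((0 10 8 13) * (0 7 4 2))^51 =(0 8 7 2 10 13 4)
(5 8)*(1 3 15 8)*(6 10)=(1 3 15 8 5)(6 10)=[0, 3, 2, 15, 4, 1, 10, 7, 5, 9, 6, 11, 12, 13, 14, 8]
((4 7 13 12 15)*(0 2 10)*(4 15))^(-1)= ((15)(0 2 10)(4 7 13 12))^(-1)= (15)(0 10 2)(4 12 13 7)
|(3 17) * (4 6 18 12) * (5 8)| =|(3 17)(4 6 18 12)(5 8)| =4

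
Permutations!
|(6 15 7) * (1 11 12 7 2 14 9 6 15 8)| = |(1 11 12 7 15 2 14 9 6 8)| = 10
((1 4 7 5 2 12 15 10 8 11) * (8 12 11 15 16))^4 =(1 2 7)(4 11 5)(8 16 12 10 15)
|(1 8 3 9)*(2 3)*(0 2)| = 6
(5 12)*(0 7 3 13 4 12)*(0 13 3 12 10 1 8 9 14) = [7, 8, 2, 3, 10, 13, 6, 12, 9, 14, 1, 11, 5, 4, 0] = (0 7 12 5 13 4 10 1 8 9 14)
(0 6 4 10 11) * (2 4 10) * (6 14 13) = (0 14 13 6 10 11)(2 4) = [14, 1, 4, 3, 2, 5, 10, 7, 8, 9, 11, 0, 12, 6, 13]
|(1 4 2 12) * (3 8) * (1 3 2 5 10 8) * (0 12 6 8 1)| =12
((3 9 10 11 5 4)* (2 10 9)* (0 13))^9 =(0 13)(2 5)(3 11)(4 10)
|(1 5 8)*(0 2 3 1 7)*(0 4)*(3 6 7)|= |(0 2 6 7 4)(1 5 8 3)|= 20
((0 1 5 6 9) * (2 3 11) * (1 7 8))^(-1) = ((0 7 8 1 5 6 9)(2 3 11))^(-1) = (0 9 6 5 1 8 7)(2 11 3)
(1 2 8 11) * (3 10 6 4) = (1 2 8 11)(3 10 6 4) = [0, 2, 8, 10, 3, 5, 4, 7, 11, 9, 6, 1]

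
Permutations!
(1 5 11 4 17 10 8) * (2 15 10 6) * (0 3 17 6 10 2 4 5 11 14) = (0 3 17 10 8 1 11 5 14)(2 15)(4 6) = [3, 11, 15, 17, 6, 14, 4, 7, 1, 9, 8, 5, 12, 13, 0, 2, 16, 10]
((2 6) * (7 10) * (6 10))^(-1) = ((2 10 7 6))^(-1) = (2 6 7 10)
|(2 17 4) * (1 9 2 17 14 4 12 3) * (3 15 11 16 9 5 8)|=36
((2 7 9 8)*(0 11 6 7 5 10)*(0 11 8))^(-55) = (0 9 7 6 11 10 5 2 8)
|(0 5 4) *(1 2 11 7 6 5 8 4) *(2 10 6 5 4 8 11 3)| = 8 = |(0 11 7 5 1 10 6 4)(2 3)|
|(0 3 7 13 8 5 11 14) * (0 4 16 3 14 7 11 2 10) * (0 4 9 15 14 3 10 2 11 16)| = 15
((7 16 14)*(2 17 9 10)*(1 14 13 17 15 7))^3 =((1 14)(2 15 7 16 13 17 9 10))^3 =(1 14)(2 16 9 15 13 10 7 17)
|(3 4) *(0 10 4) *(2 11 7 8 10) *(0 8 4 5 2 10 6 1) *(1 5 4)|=|(0 10 4 3 8 6 5 2 11 7 1)|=11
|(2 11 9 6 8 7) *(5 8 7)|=|(2 11 9 6 7)(5 8)|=10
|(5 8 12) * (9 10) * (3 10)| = 3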